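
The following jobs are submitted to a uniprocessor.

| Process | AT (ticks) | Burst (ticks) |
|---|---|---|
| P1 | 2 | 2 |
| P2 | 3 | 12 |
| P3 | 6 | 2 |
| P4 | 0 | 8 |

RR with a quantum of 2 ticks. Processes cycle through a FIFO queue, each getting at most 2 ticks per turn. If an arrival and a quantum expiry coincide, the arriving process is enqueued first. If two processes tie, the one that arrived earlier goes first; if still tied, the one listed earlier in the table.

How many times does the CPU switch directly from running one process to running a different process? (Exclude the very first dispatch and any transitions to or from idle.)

8

Schedule: | P4 0-2 | P1 2-4 | P4 4-6 | P2 6-8 | P3 8-10 | P4 10-12 | P2 12-14 | P4 14-16 | P2 16-24 |
Completion: P1=4  P2=24  P3=10  P4=16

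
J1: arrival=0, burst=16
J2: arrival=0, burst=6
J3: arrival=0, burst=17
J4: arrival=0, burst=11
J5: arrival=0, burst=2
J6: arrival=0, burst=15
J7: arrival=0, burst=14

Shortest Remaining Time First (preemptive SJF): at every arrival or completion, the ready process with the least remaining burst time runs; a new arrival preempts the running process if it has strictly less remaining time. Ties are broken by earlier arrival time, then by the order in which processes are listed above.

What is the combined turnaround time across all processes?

255

Gantt: | J5 0-2 | J2 2-8 | J4 8-19 | J7 19-33 | J6 33-48 | J1 48-64 | J3 64-81 |
Completion: J1=64  J2=8  J3=81  J4=19  J5=2  J6=48  J7=33
Turnaround (C−A): J1=64  J2=8  J3=81  J4=19  J5=2  J6=48  J7=33
Turnaround = completion − arrival: J1=64, J2=8, J3=81, J4=19, J5=2, J6=48, J7=33
Total turnaround = 64 + 8 + 81 + 19 + 2 + 48 + 33 = 255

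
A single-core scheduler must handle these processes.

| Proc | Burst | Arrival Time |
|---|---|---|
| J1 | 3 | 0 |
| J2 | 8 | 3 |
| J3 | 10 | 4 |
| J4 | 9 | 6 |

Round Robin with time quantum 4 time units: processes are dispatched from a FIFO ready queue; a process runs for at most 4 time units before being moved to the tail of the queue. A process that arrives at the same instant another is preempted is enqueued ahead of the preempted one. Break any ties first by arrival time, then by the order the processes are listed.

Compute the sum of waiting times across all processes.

Gantt: | J1 0-3 | J2 3-7 | J3 7-11 | J4 11-15 | J2 15-19 | J3 19-23 | J4 23-27 | J3 27-29 | J4 29-30 |
Completion: J1=3  J2=19  J3=29  J4=30
Waiting = turnaround − burst: J1=0, J2=8, J3=15, J4=15
Total waiting = 0 + 8 + 15 + 15 = 38

38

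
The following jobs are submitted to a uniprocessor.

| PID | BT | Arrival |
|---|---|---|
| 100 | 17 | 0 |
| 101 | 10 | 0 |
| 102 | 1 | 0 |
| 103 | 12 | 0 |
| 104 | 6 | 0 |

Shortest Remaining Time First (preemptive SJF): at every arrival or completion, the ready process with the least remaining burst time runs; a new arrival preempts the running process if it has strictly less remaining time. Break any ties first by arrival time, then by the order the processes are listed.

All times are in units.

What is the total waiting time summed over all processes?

54

Schedule: | 102 0-1 | 104 1-7 | 101 7-17 | 103 17-29 | 100 29-46 |
Completion: 100=46  101=17  102=1  103=29  104=7
Waiting = turnaround − burst: 100=29, 101=7, 102=0, 103=17, 104=1
Total waiting = 29 + 7 + 0 + 17 + 1 = 54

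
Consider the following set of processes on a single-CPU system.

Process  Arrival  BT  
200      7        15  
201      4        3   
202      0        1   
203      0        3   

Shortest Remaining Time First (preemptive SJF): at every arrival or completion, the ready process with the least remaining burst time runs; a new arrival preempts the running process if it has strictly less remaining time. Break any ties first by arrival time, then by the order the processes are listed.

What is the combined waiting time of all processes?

Timeline: | 202 0-1 | 203 1-4 | 201 4-7 | 200 7-22 |
Completion: 200=22  201=7  202=1  203=4
Waiting = turnaround − burst: 200=0, 201=0, 202=0, 203=1
Total waiting = 0 + 0 + 0 + 1 = 1

1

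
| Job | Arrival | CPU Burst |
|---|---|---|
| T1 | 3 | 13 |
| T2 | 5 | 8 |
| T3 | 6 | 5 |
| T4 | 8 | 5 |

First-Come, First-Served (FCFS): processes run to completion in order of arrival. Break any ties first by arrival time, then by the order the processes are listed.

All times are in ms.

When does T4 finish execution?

34

Timeline: | idle 0-3 | T1 3-16 | T2 16-24 | T3 24-29 | T4 29-34 |
Completion: T1=16  T2=24  T3=29  T4=34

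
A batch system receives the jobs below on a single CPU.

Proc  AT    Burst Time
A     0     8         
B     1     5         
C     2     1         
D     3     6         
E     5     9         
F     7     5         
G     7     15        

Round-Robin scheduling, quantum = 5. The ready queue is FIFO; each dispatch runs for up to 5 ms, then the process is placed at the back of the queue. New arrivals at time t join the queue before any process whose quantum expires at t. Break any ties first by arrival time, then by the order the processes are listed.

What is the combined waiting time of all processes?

123

Timeline: | A 0-5 | B 5-10 | C 10-11 | D 11-16 | E 16-21 | A 21-24 | F 24-29 | G 29-34 | D 34-35 | E 35-39 | G 39-49 |
Completion: A=24  B=10  C=11  D=35  E=39  F=29  G=49
Turnaround (C−A): A=24  B=9  C=9  D=32  E=34  F=22  G=42
Waiting = turnaround − burst: A=16, B=4, C=8, D=26, E=25, F=17, G=27
Total waiting = 16 + 4 + 8 + 26 + 25 + 17 + 27 = 123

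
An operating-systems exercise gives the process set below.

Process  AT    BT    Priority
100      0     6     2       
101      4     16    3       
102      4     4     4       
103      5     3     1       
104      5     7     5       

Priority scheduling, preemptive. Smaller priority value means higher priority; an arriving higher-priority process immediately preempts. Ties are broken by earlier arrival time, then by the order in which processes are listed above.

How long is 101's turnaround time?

21

Schedule: | 100 0-5 | 103 5-8 | 100 8-9 | 101 9-25 | 102 25-29 | 104 29-36 |
Completion: 100=9  101=25  102=29  103=8  104=36
Turnaround(101) = completion − arrival = 25 − 4 = 21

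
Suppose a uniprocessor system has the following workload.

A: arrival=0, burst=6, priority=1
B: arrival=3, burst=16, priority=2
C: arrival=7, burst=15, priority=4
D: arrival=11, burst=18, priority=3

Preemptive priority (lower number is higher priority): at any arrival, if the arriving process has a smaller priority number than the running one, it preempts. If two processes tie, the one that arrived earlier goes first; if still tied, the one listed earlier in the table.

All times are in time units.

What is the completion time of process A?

6

Gantt: | A 0-6 | B 6-22 | D 22-40 | C 40-55 |
Completion: A=6  B=22  C=55  D=40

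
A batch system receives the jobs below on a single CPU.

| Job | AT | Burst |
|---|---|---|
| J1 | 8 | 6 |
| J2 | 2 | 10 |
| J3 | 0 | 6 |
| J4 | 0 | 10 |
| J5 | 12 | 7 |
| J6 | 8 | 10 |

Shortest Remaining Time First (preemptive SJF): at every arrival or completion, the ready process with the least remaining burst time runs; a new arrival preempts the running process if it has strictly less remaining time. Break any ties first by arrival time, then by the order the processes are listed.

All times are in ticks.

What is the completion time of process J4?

Gantt: | J3 0-6 | J4 6-8 | J1 8-14 | J5 14-21 | J4 21-29 | J2 29-39 | J6 39-49 |
Completion: J1=14  J2=39  J3=6  J4=29  J5=21  J6=49
Turnaround (C−A): J1=6  J2=37  J3=6  J4=29  J5=9  J6=41

29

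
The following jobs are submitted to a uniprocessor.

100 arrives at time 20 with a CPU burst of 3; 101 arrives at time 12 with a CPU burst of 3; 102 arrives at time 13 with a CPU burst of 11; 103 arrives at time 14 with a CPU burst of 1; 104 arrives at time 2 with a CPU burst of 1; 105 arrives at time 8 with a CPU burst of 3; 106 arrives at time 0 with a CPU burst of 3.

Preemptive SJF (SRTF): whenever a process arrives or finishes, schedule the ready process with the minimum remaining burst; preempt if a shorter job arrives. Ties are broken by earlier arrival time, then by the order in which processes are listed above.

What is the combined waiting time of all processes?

8

Timeline: | 106 0-3 | 104 3-4 | idle 4-8 | 105 8-11 | idle 11-12 | 101 12-15 | 103 15-16 | 102 16-20 | 100 20-23 | 102 23-30 |
Completion: 100=23  101=15  102=30  103=16  104=4  105=11  106=3
Turnaround (C−A): 100=3  101=3  102=17  103=2  104=2  105=3  106=3
Waiting = turnaround − burst: 100=0, 101=0, 102=6, 103=1, 104=1, 105=0, 106=0
Total waiting = 0 + 0 + 6 + 1 + 1 + 0 + 0 = 8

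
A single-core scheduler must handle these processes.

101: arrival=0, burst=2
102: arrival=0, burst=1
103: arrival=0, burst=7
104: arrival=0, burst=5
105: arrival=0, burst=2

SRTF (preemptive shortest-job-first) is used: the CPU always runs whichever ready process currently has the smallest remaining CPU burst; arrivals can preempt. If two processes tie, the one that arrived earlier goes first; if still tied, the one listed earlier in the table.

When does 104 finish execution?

Timeline: | 102 0-1 | 101 1-3 | 105 3-5 | 104 5-10 | 103 10-17 |
Completion: 101=3  102=1  103=17  104=10  105=5
Turnaround (C−A): 101=3  102=1  103=17  104=10  105=5

10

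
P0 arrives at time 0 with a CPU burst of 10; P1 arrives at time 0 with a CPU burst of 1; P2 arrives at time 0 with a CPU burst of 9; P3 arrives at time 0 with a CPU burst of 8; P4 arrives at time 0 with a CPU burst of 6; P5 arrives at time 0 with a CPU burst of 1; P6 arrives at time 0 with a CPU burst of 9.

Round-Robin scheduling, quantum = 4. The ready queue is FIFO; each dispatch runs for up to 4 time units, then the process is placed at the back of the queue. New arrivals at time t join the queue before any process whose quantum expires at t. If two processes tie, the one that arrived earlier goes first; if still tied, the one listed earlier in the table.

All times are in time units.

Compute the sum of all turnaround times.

222

Timeline: | P0 0-4 | P1 4-5 | P2 5-9 | P3 9-13 | P4 13-17 | P5 17-18 | P6 18-22 | P0 22-26 | P2 26-30 | P3 30-34 | P4 34-36 | P6 36-40 | P0 40-42 | P2 42-43 | P6 43-44 |
Completion: P0=42  P1=5  P2=43  P3=34  P4=36  P5=18  P6=44
Turnaround = completion − arrival: P0=42, P1=5, P2=43, P3=34, P4=36, P5=18, P6=44
Total turnaround = 42 + 5 + 43 + 34 + 36 + 18 + 44 = 222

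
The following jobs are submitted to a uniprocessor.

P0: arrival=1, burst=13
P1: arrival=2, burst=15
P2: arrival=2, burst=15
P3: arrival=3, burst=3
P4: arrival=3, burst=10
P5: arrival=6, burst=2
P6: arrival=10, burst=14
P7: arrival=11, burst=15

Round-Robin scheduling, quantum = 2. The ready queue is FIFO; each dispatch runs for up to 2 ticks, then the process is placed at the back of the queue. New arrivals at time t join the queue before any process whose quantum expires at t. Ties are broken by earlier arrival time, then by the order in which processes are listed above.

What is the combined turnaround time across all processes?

472

Schedule: | idle 0-1 | P0 1-3 | P1 3-5 | P2 5-7 | P3 7-9 | P4 9-11 | P0 11-13 | P1 13-15 | P5 15-17 | P2 17-19 | P3 19-20 | P6 20-22 | P7 22-24 | P4 24-26 | P0 26-28 | P1 28-30 | P2 30-32 | P6 32-34 | P7 34-36 | P4 36-38 | P0 38-40 | P1 40-42 | P2 42-44 | P6 44-46 | P7 46-48 | P4 48-50 | P0 50-52 | P1 52-54 | P2 54-56 | P6 56-58 | P7 58-60 | P4 60-62 | P0 62-64 | P1 64-66 | P2 66-68 | P6 68-70 | P7 70-72 | P0 72-73 | P1 73-75 | P2 75-77 | P6 77-79 | P7 79-81 | P1 81-82 | P2 82-83 | P6 83-85 | P7 85-88 |
Completion: P0=73  P1=82  P2=83  P3=20  P4=62  P5=17  P6=85  P7=88
Turnaround (C−A): P0=72  P1=80  P2=81  P3=17  P4=59  P5=11  P6=75  P7=77
Turnaround = completion − arrival: P0=72, P1=80, P2=81, P3=17, P4=59, P5=11, P6=75, P7=77
Total turnaround = 72 + 80 + 81 + 17 + 59 + 11 + 75 + 77 = 472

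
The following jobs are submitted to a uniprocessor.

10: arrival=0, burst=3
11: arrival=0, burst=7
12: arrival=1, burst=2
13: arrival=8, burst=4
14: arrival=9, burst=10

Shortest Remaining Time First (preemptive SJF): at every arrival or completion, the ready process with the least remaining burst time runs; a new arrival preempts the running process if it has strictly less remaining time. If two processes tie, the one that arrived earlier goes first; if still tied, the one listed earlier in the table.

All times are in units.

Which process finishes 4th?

Gantt: | 10 0-3 | 12 3-5 | 11 5-12 | 13 12-16 | 14 16-26 |
Completion: 10=3  11=12  12=5  13=16  14=26
Finish order: 10 → 12 → 11 → 13 → 14

13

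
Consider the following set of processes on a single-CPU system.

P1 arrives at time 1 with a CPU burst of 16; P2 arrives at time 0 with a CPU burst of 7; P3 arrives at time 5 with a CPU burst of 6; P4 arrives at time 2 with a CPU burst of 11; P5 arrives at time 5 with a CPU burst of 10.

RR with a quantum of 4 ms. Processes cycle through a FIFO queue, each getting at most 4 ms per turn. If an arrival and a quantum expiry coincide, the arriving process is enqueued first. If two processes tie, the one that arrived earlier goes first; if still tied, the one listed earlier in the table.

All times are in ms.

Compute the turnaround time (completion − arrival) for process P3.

Timeline: | P2 0-4 | P1 4-8 | P4 8-12 | P2 12-15 | P3 15-19 | P5 19-23 | P1 23-27 | P4 27-31 | P3 31-33 | P5 33-37 | P1 37-41 | P4 41-44 | P5 44-46 | P1 46-50 |
Completion: P1=50  P2=15  P3=33  P4=44  P5=46
Turnaround(P3) = completion − arrival = 33 − 5 = 28

28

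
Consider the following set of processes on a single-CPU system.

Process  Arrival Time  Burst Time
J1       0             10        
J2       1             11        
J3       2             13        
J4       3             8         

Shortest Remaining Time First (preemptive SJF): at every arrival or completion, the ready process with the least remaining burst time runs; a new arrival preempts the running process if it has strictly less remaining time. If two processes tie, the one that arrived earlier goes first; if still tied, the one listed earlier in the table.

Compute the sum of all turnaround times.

93

Gantt: | J1 0-10 | J4 10-18 | J2 18-29 | J3 29-42 |
Completion: J1=10  J2=29  J3=42  J4=18
Turnaround (C−A): J1=10  J2=28  J3=40  J4=15
Turnaround = completion − arrival: J1=10, J2=28, J3=40, J4=15
Total turnaround = 10 + 28 + 40 + 15 = 93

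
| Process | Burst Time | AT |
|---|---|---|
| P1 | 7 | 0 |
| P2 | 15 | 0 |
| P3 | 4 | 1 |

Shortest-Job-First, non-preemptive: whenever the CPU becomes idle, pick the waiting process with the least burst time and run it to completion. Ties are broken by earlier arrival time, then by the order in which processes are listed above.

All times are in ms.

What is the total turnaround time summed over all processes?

43

Schedule: | P1 0-7 | P3 7-11 | P2 11-26 |
Completion: P1=7  P2=26  P3=11
Turnaround (C−A): P1=7  P2=26  P3=10
Turnaround = completion − arrival: P1=7, P2=26, P3=10
Total turnaround = 7 + 26 + 10 = 43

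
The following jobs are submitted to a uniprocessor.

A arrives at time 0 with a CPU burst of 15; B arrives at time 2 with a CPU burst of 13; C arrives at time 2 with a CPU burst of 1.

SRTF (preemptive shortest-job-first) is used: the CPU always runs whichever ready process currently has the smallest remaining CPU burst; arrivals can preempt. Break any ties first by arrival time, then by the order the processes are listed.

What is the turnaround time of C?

Schedule: | A 0-2 | C 2-3 | A 3-16 | B 16-29 |
Completion: A=16  B=29  C=3
Turnaround (C−A): A=16  B=27  C=1
Turnaround(C) = completion − arrival = 3 − 2 = 1

1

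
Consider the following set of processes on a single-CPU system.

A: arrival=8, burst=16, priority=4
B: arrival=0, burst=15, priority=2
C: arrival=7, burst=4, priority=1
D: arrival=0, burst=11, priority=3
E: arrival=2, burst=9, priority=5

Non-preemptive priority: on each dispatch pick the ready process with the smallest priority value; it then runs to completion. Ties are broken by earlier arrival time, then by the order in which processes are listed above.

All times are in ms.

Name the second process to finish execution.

C

Timeline: | B 0-15 | C 15-19 | D 19-30 | A 30-46 | E 46-55 |
Completion: A=46  B=15  C=19  D=30  E=55
Turnaround (C−A): A=38  B=15  C=12  D=30  E=53
Finish order: B → C → D → A → E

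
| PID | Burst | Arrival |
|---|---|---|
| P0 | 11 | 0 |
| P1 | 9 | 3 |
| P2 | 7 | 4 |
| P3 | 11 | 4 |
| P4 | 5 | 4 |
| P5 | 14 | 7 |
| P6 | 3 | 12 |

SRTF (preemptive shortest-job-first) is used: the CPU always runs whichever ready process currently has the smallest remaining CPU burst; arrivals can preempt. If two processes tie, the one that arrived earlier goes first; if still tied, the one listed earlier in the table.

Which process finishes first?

P4

Schedule: | P0 0-4 | P4 4-9 | P0 9-12 | P6 12-15 | P0 15-19 | P2 19-26 | P1 26-35 | P3 35-46 | P5 46-60 |
Completion: P0=19  P1=35  P2=26  P3=46  P4=9  P5=60  P6=15
Turnaround (C−A): P0=19  P1=32  P2=22  P3=42  P4=5  P5=53  P6=3
Finish order: P4 → P6 → P0 → P2 → P1 → P3 → P5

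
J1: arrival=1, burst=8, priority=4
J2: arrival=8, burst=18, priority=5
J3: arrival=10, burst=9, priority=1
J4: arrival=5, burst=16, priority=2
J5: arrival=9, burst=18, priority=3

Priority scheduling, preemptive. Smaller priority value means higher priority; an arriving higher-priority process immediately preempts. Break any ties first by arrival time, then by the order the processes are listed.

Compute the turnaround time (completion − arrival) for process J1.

Schedule: | idle 0-1 | J1 1-5 | J4 5-10 | J3 10-19 | J4 19-30 | J5 30-48 | J1 48-52 | J2 52-70 |
Completion: J1=52  J2=70  J3=19  J4=30  J5=48
Turnaround(J1) = completion − arrival = 52 − 1 = 51

51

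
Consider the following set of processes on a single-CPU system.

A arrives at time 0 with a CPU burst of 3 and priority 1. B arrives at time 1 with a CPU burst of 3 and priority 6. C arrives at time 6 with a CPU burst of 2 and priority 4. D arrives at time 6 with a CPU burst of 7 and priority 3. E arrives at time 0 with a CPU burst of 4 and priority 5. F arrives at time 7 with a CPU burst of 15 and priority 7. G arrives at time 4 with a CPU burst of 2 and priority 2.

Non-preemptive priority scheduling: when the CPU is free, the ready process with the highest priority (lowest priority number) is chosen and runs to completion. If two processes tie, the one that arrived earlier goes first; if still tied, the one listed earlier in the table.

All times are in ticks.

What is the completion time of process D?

Gantt: | A 0-3 | E 3-7 | G 7-9 | D 9-16 | C 16-18 | B 18-21 | F 21-36 |
Completion: A=3  B=21  C=18  D=16  E=7  F=36  G=9

16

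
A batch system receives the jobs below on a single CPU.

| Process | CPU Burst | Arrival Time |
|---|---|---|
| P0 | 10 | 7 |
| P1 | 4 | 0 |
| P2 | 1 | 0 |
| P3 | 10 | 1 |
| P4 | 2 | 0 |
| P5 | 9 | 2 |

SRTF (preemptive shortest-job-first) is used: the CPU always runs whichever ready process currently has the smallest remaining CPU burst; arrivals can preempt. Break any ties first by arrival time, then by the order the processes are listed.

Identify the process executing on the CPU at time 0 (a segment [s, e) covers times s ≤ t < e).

P2

Schedule: | P2 0-1 | P4 1-3 | P1 3-7 | P5 7-16 | P3 16-26 | P0 26-36 |
Completion: P0=36  P1=7  P2=1  P3=26  P4=3  P5=16
Turnaround (C−A): P0=29  P1=7  P2=1  P3=25  P4=3  P5=14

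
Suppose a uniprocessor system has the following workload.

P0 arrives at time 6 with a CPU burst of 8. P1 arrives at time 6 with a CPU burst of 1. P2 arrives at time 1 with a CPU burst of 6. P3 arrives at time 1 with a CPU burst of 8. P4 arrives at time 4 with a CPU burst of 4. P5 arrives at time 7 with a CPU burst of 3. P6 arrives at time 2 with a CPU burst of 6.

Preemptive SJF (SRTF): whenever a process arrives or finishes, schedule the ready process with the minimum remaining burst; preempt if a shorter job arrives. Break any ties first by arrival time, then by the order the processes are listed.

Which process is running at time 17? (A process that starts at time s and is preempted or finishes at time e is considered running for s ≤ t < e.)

P6

Schedule: | idle 0-1 | P2 1-7 | P1 7-8 | P5 8-11 | P4 11-15 | P6 15-21 | P3 21-29 | P0 29-37 |
Completion: P0=37  P1=8  P2=7  P3=29  P4=15  P5=11  P6=21
Turnaround (C−A): P0=31  P1=2  P2=6  P3=28  P4=11  P5=4  P6=19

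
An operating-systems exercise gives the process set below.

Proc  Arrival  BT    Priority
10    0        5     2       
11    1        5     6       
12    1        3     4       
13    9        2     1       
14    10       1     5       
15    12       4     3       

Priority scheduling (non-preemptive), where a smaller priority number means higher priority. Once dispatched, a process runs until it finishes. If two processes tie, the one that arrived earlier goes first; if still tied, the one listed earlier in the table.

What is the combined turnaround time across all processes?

Schedule: | 10 0-5 | 12 5-8 | 11 8-13 | 13 13-15 | 15 15-19 | 14 19-20 |
Completion: 10=5  11=13  12=8  13=15  14=20  15=19
Turnaround (C−A): 10=5  11=12  12=7  13=6  14=10  15=7
Turnaround = completion − arrival: 10=5, 11=12, 12=7, 13=6, 14=10, 15=7
Total turnaround = 5 + 12 + 7 + 6 + 10 + 7 = 47

47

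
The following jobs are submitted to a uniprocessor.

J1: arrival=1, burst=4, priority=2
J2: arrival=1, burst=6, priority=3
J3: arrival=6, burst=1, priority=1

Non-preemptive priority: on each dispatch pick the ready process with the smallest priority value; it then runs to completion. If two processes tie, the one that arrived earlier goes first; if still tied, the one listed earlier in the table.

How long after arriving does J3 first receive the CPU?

5

Gantt: | idle 0-1 | J1 1-5 | J2 5-11 | J3 11-12 |
Completion: J1=5  J2=11  J3=12
Turnaround (C−A): J1=4  J2=10  J3=6
Response(J3) = first start − arrival = 11 − 6 = 5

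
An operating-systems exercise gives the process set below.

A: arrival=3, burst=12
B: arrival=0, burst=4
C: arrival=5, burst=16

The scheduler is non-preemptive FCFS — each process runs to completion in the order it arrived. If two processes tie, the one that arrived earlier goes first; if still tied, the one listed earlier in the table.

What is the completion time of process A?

Gantt: | B 0-4 | A 4-16 | C 16-32 |
Completion: A=16  B=4  C=32
Turnaround (C−A): A=13  B=4  C=27

16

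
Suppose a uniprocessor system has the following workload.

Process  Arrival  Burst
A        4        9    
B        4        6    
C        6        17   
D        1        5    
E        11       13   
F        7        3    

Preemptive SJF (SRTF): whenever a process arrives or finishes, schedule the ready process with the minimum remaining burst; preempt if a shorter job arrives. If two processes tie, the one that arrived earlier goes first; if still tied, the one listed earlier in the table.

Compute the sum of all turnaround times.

Gantt: | idle 0-1 | D 1-6 | B 6-7 | F 7-10 | B 10-15 | A 15-24 | E 24-37 | C 37-54 |
Completion: A=24  B=15  C=54  D=6  E=37  F=10
Turnaround (C−A): A=20  B=11  C=48  D=5  E=26  F=3
Turnaround = completion − arrival: A=20, B=11, C=48, D=5, E=26, F=3
Total turnaround = 20 + 11 + 48 + 5 + 26 + 3 = 113

113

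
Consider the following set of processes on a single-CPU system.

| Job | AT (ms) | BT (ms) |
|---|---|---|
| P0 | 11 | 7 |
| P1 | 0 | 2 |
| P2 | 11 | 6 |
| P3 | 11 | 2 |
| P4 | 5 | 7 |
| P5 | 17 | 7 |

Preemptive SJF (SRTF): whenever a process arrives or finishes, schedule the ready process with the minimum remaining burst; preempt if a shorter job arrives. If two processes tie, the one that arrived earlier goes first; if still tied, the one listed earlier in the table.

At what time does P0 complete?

Gantt: | P1 0-2 | idle 2-5 | P4 5-12 | P3 12-14 | P2 14-20 | P0 20-27 | P5 27-34 |
Completion: P0=27  P1=2  P2=20  P3=14  P4=12  P5=34
Turnaround (C−A): P0=16  P1=2  P2=9  P3=3  P4=7  P5=17

27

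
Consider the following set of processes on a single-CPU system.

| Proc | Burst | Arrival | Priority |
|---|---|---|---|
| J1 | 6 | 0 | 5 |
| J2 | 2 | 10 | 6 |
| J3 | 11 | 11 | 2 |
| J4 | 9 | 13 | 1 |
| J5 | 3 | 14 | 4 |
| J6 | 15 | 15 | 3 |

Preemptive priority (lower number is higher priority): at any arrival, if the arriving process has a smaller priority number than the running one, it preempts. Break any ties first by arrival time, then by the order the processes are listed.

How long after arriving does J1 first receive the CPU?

Schedule: | J1 0-6 | idle 6-10 | J2 10-11 | J3 11-13 | J4 13-22 | J3 22-31 | J6 31-46 | J5 46-49 | J2 49-50 |
Completion: J1=6  J2=50  J3=31  J4=22  J5=49  J6=46
Response(J1) = first start − arrival = 0 − 0 = 0

0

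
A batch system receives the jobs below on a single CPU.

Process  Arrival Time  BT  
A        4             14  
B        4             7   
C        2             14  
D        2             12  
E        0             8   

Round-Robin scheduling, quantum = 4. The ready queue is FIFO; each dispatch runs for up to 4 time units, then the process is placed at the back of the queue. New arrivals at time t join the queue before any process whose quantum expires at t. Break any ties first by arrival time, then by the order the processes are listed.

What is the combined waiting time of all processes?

151

Gantt: | E 0-4 | C 4-8 | D 8-12 | A 12-16 | B 16-20 | E 20-24 | C 24-28 | D 28-32 | A 32-36 | B 36-39 | C 39-43 | D 43-47 | A 47-51 | C 51-53 | A 53-55 |
Completion: A=55  B=39  C=53  D=47  E=24
Turnaround (C−A): A=51  B=35  C=51  D=45  E=24
Waiting = turnaround − burst: A=37, B=28, C=37, D=33, E=16
Total waiting = 37 + 28 + 37 + 33 + 16 = 151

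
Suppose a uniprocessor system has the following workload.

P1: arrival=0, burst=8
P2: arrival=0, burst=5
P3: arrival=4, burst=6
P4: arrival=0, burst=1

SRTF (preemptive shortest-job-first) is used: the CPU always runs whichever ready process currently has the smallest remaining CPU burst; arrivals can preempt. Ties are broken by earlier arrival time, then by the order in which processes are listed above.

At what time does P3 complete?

Gantt: | P4 0-1 | P2 1-6 | P3 6-12 | P1 12-20 |
Completion: P1=20  P2=6  P3=12  P4=1
Turnaround (C−A): P1=20  P2=6  P3=8  P4=1

12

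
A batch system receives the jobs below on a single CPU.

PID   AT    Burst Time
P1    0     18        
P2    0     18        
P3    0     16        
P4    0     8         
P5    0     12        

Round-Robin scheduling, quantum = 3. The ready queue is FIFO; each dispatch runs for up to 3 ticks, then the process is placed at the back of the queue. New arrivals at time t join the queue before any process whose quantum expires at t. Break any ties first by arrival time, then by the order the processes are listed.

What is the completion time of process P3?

Gantt: | P1 0-3 | P2 3-6 | P3 6-9 | P4 9-12 | P5 12-15 | P1 15-18 | P2 18-21 | P3 21-24 | P4 24-27 | P5 27-30 | P1 30-33 | P2 33-36 | P3 36-39 | P4 39-41 | P5 41-44 | P1 44-47 | P2 47-50 | P3 50-53 | P5 53-56 | P1 56-59 | P2 59-62 | P3 62-65 | P1 65-68 | P2 68-71 | P3 71-72 |
Completion: P1=68  P2=71  P3=72  P4=41  P5=56
Turnaround (C−A): P1=68  P2=71  P3=72  P4=41  P5=56

72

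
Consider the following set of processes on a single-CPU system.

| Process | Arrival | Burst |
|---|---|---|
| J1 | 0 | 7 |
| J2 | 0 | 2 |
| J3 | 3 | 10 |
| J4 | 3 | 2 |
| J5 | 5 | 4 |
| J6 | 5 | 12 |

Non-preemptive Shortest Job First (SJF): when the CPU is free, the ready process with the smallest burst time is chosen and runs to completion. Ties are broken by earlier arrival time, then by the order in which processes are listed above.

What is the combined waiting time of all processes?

Schedule: | J2 0-2 | J1 2-9 | J4 9-11 | J5 11-15 | J3 15-25 | J6 25-37 |
Completion: J1=9  J2=2  J3=25  J4=11  J5=15  J6=37
Turnaround (C−A): J1=9  J2=2  J3=22  J4=8  J5=10  J6=32
Waiting = turnaround − burst: J1=2, J2=0, J3=12, J4=6, J5=6, J6=20
Total waiting = 2 + 0 + 12 + 6 + 6 + 20 = 46

46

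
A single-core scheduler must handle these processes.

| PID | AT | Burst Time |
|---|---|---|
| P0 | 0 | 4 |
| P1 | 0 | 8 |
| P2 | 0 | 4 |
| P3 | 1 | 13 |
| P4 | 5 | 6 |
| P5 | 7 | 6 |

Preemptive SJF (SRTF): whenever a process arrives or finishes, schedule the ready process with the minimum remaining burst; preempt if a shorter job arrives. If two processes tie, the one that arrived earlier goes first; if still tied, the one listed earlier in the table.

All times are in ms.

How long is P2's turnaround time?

8

Gantt: | P0 0-4 | P2 4-8 | P4 8-14 | P5 14-20 | P1 20-28 | P3 28-41 |
Completion: P0=4  P1=28  P2=8  P3=41  P4=14  P5=20
Turnaround (C−A): P0=4  P1=28  P2=8  P3=40  P4=9  P5=13
Turnaround(P2) = completion − arrival = 8 − 0 = 8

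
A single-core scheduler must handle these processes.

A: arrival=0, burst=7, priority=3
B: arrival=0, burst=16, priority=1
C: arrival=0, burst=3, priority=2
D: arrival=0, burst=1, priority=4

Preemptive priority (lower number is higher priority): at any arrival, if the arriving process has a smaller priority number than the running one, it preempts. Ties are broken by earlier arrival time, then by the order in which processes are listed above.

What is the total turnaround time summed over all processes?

Timeline: | B 0-16 | C 16-19 | A 19-26 | D 26-27 |
Completion: A=26  B=16  C=19  D=27
Turnaround = completion − arrival: A=26, B=16, C=19, D=27
Total turnaround = 26 + 16 + 19 + 27 = 88

88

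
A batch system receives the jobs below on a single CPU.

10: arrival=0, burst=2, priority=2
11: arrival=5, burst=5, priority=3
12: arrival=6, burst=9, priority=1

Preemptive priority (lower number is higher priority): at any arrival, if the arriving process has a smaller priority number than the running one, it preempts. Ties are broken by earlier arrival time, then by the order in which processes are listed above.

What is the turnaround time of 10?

Gantt: | 10 0-2 | idle 2-5 | 11 5-6 | 12 6-15 | 11 15-19 |
Completion: 10=2  11=19  12=15
Turnaround(10) = completion − arrival = 2 − 0 = 2

2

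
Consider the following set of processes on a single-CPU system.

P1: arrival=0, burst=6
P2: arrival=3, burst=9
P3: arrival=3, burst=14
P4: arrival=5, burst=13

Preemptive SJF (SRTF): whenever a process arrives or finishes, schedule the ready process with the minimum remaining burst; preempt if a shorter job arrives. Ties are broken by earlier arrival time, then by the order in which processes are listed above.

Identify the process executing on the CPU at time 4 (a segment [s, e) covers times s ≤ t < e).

P1

Schedule: | P1 0-6 | P2 6-15 | P4 15-28 | P3 28-42 |
Completion: P1=6  P2=15  P3=42  P4=28
Turnaround (C−A): P1=6  P2=12  P3=39  P4=23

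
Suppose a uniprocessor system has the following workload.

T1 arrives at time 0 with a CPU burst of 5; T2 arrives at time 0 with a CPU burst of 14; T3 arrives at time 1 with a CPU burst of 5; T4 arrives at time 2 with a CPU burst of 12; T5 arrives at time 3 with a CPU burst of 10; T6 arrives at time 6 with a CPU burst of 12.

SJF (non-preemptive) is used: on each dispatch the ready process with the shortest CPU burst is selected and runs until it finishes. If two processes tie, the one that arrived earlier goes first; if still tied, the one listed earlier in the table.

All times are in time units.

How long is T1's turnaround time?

5

Gantt: | T1 0-5 | T3 5-10 | T5 10-20 | T4 20-32 | T6 32-44 | T2 44-58 |
Completion: T1=5  T2=58  T3=10  T4=32  T5=20  T6=44
Turnaround (C−A): T1=5  T2=58  T3=9  T4=30  T5=17  T6=38
Turnaround(T1) = completion − arrival = 5 − 0 = 5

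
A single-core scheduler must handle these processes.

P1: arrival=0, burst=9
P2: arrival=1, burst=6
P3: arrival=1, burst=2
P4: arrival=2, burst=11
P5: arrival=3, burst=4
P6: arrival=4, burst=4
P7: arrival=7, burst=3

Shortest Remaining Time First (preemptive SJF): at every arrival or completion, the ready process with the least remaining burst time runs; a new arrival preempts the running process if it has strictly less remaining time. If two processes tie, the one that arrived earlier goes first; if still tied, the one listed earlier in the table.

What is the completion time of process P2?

Schedule: | P1 0-1 | P3 1-3 | P5 3-7 | P7 7-10 | P6 10-14 | P2 14-20 | P1 20-28 | P4 28-39 |
Completion: P1=28  P2=20  P3=3  P4=39  P5=7  P6=14  P7=10
Turnaround (C−A): P1=28  P2=19  P3=2  P4=37  P5=4  P6=10  P7=3

20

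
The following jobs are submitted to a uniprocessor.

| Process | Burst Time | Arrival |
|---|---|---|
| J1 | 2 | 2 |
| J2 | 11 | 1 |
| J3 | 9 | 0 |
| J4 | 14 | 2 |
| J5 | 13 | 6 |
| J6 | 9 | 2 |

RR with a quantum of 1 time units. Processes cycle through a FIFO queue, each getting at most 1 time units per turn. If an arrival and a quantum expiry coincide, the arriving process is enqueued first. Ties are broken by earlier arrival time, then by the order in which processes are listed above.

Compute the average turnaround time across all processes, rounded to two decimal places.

Timeline: | J3 0-1 | J2 1-2 | J3 2-3 | J1 3-4 | J4 4-5 | J6 5-6 | J2 6-7 | J3 7-8 | J1 8-9 | J4 9-10 | J5 10-11 | J6 11-12 | J2 12-13 | J3 13-14 | J4 14-15 | J5 15-16 | J6 16-17 | J2 17-18 | J3 18-19 | J4 19-20 | J5 20-21 | J6 21-22 | J2 22-23 | J3 23-24 | J4 24-25 | J5 25-26 | J6 26-27 | J2 27-28 | J3 28-29 | J4 29-30 | J5 30-31 | J6 31-32 | J2 32-33 | J3 33-34 | J4 34-35 | J5 35-36 | J6 36-37 | J2 37-38 | J3 38-39 | J4 39-40 | J5 40-41 | J6 41-42 | J2 42-43 | J4 43-44 | J5 44-45 | J6 45-46 | J2 46-47 | J4 47-48 | J5 48-49 | J2 49-50 | J4 50-51 | J5 51-52 | J4 52-53 | J5 53-54 | J4 54-55 | J5 55-56 | J4 56-57 | J5 57-58 |
Completion: J1=9  J2=50  J3=39  J4=57  J5=58  J6=46
Turnaround times: J1=7, J2=49, J3=39, J4=55, J5=52, J6=44
Average turnaround = (7+49+39+55+52+44) / 6 = 246/6 = 41.00

41.00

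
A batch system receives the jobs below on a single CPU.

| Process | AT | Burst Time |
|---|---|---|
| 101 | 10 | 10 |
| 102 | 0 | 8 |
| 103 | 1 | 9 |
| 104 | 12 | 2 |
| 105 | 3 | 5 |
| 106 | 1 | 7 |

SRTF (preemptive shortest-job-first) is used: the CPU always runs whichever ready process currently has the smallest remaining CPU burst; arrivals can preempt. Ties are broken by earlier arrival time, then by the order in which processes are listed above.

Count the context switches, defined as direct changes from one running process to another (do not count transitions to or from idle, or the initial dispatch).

5

Schedule: | 102 0-8 | 105 8-13 | 104 13-15 | 106 15-22 | 103 22-31 | 101 31-41 |
Completion: 101=41  102=8  103=31  104=15  105=13  106=22
Turnaround (C−A): 101=31  102=8  103=30  104=3  105=10  106=21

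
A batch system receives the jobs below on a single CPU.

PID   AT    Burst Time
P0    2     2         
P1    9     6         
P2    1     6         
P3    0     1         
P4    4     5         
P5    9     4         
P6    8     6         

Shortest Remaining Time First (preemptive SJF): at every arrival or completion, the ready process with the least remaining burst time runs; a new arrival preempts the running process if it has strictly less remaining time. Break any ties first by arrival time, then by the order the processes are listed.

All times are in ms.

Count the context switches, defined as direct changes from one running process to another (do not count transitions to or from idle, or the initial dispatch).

7

Timeline: | P3 0-1 | P2 1-2 | P0 2-4 | P2 4-9 | P5 9-13 | P4 13-18 | P6 18-24 | P1 24-30 |
Completion: P0=4  P1=30  P2=9  P3=1  P4=18  P5=13  P6=24
Turnaround (C−A): P0=2  P1=21  P2=8  P3=1  P4=14  P5=4  P6=16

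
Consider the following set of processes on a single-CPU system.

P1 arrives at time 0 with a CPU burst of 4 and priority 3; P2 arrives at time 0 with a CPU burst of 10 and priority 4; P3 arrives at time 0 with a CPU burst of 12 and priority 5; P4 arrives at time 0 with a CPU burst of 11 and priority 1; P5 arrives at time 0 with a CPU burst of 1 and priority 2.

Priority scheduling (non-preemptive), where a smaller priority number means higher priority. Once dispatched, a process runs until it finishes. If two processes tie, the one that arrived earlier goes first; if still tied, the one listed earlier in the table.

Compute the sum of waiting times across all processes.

Timeline: | P4 0-11 | P5 11-12 | P1 12-16 | P2 16-26 | P3 26-38 |
Completion: P1=16  P2=26  P3=38  P4=11  P5=12
Waiting = turnaround − burst: P1=12, P2=16, P3=26, P4=0, P5=11
Total waiting = 12 + 16 + 26 + 0 + 11 = 65

65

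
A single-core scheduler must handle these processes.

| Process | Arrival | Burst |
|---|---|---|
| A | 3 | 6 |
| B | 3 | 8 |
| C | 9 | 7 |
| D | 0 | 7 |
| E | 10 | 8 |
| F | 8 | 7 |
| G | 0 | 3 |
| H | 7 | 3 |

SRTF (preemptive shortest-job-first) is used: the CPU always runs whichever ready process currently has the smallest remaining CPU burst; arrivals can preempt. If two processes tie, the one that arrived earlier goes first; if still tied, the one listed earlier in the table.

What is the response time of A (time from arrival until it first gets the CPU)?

Schedule: | G 0-3 | A 3-9 | H 9-12 | D 12-19 | F 19-26 | C 26-33 | B 33-41 | E 41-49 |
Completion: A=9  B=41  C=33  D=19  E=49  F=26  G=3  H=12
Turnaround (C−A): A=6  B=38  C=24  D=19  E=39  F=18  G=3  H=5
Response(A) = first start − arrival = 3 − 3 = 0

0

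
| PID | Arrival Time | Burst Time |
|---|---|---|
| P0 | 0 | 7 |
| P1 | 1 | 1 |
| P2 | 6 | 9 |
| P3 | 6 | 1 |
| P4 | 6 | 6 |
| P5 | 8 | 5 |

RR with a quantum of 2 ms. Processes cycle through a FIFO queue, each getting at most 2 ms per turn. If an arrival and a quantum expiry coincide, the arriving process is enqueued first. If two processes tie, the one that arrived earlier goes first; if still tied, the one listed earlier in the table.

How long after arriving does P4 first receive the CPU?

Schedule: | P0 0-2 | P1 2-3 | P0 3-7 | P2 7-9 | P3 9-10 | P4 10-12 | P0 12-13 | P5 13-15 | P2 15-17 | P4 17-19 | P5 19-21 | P2 21-23 | P4 23-25 | P5 25-26 | P2 26-29 |
Completion: P0=13  P1=3  P2=29  P3=10  P4=25  P5=26
Turnaround (C−A): P0=13  P1=2  P2=23  P3=4  P4=19  P5=18
Response(P4) = first start − arrival = 10 − 6 = 4

4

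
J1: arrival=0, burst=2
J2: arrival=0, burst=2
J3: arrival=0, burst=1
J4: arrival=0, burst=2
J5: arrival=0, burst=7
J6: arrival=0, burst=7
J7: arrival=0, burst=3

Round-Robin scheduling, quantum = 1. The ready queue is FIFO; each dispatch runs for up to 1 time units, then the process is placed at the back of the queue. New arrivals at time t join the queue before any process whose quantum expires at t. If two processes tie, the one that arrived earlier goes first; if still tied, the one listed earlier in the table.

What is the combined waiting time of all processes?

69

Gantt: | J1 0-1 | J2 1-2 | J3 2-3 | J4 3-4 | J5 4-5 | J6 5-6 | J7 6-7 | J1 7-8 | J2 8-9 | J4 9-10 | J5 10-11 | J6 11-12 | J7 12-13 | J5 13-14 | J6 14-15 | J7 15-16 | J5 16-17 | J6 17-18 | J5 18-19 | J6 19-20 | J5 20-21 | J6 21-22 | J5 22-23 | J6 23-24 |
Completion: J1=8  J2=9  J3=3  J4=10  J5=23  J6=24  J7=16
Waiting = turnaround − burst: J1=6, J2=7, J3=2, J4=8, J5=16, J6=17, J7=13
Total waiting = 6 + 7 + 2 + 8 + 16 + 17 + 13 = 69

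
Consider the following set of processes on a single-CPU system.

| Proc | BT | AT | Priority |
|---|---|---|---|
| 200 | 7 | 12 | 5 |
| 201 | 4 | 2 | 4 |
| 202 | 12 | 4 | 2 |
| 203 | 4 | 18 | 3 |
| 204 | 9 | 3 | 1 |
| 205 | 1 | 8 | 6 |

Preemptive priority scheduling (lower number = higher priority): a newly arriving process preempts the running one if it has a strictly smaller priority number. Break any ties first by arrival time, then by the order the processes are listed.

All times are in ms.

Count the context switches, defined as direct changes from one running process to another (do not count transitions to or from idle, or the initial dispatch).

Timeline: | idle 0-2 | 201 2-3 | 204 3-12 | 202 12-24 | 203 24-28 | 201 28-31 | 200 31-38 | 205 38-39 |
Completion: 200=38  201=31  202=24  203=28  204=12  205=39

6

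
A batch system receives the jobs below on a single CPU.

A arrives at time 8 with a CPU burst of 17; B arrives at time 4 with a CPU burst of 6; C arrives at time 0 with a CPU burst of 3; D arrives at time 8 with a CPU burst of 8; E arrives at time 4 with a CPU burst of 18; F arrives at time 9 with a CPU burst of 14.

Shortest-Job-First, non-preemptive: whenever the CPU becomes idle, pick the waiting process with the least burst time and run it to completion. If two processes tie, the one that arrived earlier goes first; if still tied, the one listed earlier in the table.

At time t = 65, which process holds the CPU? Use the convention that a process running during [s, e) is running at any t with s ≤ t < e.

E

Timeline: | C 0-3 | idle 3-4 | B 4-10 | D 10-18 | F 18-32 | A 32-49 | E 49-67 |
Completion: A=49  B=10  C=3  D=18  E=67  F=32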